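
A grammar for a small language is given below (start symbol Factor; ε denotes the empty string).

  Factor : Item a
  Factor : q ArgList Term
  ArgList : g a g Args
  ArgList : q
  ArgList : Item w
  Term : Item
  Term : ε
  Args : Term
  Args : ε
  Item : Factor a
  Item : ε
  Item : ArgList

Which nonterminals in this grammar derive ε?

Directly nullable (have an ε-production): Term, Args, Item.
No other nonterminal has a production whose RHS symbols are all nullable.

{ Args, Item, Term }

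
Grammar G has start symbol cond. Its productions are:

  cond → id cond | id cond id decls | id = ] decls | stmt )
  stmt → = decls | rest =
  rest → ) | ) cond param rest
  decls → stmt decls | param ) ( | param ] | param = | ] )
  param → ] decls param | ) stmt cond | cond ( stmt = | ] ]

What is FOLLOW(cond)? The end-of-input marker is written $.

{ $, (, ), =, ], id }

cond is the start symbol, so $ ∈ FOLLOW(cond).
In cond → id cond: cond is at the end, add FOLLOW(cond) = { $, (, ), =, ], id }.
In cond → id cond id decls: add FIRST(id decls) = { id }.
In rest → ) cond param rest: add FIRST(param rest) = { ), =, ], id }.
In param → ) stmt cond: cond is at the end, add FOLLOW(param) = { ), =, ] }.
In param → cond ( stmt =: add FIRST(( stmt =) = { ( }.
Union: FOLLOW(cond) = { $, (, ), =, ], id }.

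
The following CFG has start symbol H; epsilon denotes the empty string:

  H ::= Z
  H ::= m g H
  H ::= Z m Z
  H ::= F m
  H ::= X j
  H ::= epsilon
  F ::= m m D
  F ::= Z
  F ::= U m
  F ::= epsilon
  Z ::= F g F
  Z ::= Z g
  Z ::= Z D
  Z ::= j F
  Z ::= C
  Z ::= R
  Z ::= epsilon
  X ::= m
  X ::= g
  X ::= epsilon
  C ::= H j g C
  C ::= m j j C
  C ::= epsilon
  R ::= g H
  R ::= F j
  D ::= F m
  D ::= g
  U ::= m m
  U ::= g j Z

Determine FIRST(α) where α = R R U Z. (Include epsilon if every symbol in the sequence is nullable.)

Add FIRST(R) = { g, j, m }; R is not nullable, stop.

{ g, j, m }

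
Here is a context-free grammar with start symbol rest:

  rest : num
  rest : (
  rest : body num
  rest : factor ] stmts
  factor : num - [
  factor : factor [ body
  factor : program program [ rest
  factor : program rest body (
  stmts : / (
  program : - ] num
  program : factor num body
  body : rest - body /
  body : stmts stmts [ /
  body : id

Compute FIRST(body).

{ (, -, /, id, num }

From body : rest - body /: add FIRST(rest) = { (, -, /, id, num }.
From body : stmts stmts [ /: add FIRST(stmts) = { / }.
body : id contributes {id}.
Union: FIRST(body) = { (, -, /, id, num }.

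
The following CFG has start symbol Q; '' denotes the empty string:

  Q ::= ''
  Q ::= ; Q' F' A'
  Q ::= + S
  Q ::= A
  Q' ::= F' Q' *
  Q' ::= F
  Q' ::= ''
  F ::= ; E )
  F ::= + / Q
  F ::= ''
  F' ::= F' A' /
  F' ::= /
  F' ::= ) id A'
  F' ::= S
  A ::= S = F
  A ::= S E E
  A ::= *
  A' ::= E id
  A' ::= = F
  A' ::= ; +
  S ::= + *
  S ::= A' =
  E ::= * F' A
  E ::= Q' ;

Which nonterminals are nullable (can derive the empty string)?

{ F, Q, Q' }

Directly nullable (have an ''-production): Q, Q', F.
No other nonterminal has a production whose RHS symbols are all nullable.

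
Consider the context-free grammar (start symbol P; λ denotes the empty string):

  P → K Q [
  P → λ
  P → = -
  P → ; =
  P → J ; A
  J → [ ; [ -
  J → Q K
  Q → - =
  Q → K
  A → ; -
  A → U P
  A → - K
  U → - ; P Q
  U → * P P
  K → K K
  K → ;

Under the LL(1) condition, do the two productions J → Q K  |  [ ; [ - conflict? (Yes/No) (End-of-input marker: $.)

FIRST(Q K) = { -, ; } and FIRST([ ; [ -) = { [ }.
The FIRST sets are disjoint and neither alternative is nullable — no conflict.

No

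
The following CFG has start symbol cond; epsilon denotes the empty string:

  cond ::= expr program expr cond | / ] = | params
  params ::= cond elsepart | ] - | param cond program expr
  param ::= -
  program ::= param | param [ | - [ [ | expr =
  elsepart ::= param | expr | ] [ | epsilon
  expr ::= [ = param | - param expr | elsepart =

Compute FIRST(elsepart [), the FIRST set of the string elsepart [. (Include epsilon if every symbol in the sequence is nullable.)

Add FIRST(elsepart)\{epsilon} = { -, =, [, ] }; elsepart is nullable, continue.
[ is a terminal; add {[} and stop.

{ -, =, [, ] }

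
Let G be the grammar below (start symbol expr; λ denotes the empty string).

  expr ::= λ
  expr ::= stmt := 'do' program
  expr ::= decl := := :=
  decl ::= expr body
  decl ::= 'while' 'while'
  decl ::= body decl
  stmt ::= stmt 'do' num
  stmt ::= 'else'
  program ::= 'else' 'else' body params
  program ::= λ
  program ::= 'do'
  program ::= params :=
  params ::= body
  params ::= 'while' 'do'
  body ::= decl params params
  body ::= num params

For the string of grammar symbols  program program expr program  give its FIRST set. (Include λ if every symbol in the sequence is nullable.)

Add FIRST(program)\{λ} = { 'do', 'else', 'while', num }; program is nullable, continue.
Add FIRST(program)\{λ} = { 'do', 'else', 'while', num }; program is nullable, continue.
Add FIRST(expr)\{λ} = { 'else', 'while', num }; expr is nullable, continue.
Add FIRST(program)\{λ} = { 'do', 'else', 'while', num }; program is nullable, continue.
Every symbol is nullable, so include λ.

{ 'do', 'else', 'while', num, λ }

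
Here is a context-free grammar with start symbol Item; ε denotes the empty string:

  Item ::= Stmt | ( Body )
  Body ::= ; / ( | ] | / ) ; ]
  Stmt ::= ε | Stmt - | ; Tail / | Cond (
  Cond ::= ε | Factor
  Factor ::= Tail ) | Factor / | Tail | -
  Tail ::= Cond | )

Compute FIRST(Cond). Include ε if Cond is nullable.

Cond ::= ε contributes ε.
From Cond ::= Factor: add FIRST(Factor) = { ), -, /, ε } (including ε since Factor is nullable).
Union: FIRST(Cond) = { ), -, /, ε }.

{ ), -, /, ε }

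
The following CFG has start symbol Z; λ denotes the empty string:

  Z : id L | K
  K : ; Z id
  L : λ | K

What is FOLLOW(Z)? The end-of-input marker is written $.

{ $, id }

Z is the start symbol, so $ ∈ FOLLOW(Z).
In K : ; Z id: add FIRST(id) = { id }.
Union: FOLLOW(Z) = { $, id }.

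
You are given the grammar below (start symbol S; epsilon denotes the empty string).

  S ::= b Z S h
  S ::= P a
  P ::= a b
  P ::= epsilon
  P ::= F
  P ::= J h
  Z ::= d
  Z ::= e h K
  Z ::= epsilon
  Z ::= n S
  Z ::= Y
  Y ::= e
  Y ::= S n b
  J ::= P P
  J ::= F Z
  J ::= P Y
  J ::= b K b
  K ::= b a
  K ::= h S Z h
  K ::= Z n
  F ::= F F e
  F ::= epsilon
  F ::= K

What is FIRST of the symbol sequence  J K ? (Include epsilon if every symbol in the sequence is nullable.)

Add FIRST(J)\{epsilon} = { a, b, d, e, h, n }; J is nullable, continue.
Add FIRST(K) = { a, b, d, e, h, n }; K is not nullable, stop.

{ a, b, d, e, h, n }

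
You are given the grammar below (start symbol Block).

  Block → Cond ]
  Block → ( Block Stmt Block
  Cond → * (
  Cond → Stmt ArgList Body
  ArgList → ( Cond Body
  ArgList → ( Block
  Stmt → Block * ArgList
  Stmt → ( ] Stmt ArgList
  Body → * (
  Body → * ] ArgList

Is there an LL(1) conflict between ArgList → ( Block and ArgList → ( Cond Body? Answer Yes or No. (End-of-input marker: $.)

FIRST(( Block) = { ( } and FIRST(( Cond Body) = { ( }.
Both contain (, so the two alternatives are not disjoint — LL(1) conflict.

Yes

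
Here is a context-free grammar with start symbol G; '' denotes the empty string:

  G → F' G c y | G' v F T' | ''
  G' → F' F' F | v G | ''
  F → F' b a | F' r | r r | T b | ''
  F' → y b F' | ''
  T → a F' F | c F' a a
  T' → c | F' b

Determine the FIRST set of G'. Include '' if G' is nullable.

From G' → F' F' F: F', F', F nullable, take FIRST(F') ∪ FIRST(F') ∪ FIRST(F) = { a, b, c, r, y }; also '' since the whole RHS is nullable.
G' → v G contributes {v}.
G' → '' contributes ''.
Union: FIRST(G') = { a, b, c, r, v, y, '' }.

{ a, b, c, r, v, y, '' }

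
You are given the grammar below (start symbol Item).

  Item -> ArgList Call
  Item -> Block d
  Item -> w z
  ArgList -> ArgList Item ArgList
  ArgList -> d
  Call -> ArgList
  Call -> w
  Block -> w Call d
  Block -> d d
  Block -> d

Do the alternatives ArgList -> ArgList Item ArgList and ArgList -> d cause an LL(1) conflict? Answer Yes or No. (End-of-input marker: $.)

FIRST(ArgList Item ArgList) = { d } and FIRST(d) = { d }.
Both contain d, so the two alternatives are not disjoint — LL(1) conflict.

Yes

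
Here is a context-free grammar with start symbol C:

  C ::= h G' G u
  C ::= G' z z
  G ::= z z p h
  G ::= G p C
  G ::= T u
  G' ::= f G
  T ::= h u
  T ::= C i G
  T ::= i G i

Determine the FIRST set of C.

C ::= h G' G u contributes {h}.
From C ::= G' z z: add FIRST(G') = { f }.
Union: FIRST(C) = { f, h }.

{ f, h }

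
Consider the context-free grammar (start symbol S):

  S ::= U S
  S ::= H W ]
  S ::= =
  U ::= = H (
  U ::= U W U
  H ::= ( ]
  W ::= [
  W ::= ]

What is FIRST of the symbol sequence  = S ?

{ = }

= is a terminal; add {=} and stop.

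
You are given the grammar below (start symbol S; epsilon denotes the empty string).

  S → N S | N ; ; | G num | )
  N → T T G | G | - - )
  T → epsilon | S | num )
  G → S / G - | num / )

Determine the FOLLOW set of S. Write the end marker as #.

S is the start symbol, so # ∈ FOLLOW(S).
In S → N S: S is at the end, add FOLLOW(S) = { #, ), -, /, num }.
In T → S: S is at the end, add FOLLOW(T) = { ), -, num }.
In G → S / G -: add FIRST(/ G -) = { / }.
Union: FOLLOW(S) = { #, ), -, /, num }.

{ #, ), -, /, num }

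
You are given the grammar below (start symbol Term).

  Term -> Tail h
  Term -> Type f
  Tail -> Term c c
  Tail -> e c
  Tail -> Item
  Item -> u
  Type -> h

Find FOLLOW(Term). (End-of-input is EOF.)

Term is the start symbol, so EOF ∈ FOLLOW(Term).
In Tail -> Term c c: add FIRST(c c) = { c }.
Union: FOLLOW(Term) = { EOF, c }.

{ EOF, c }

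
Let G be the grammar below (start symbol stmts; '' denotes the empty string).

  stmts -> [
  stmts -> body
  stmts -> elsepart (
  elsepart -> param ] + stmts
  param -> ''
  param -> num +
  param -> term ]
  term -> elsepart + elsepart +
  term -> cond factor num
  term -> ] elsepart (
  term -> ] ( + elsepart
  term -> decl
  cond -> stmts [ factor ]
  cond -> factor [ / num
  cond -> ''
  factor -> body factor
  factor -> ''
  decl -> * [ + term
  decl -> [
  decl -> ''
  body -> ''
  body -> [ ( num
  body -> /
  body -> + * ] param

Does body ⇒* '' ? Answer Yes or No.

Yes

body has an ''-production, so body ⇒ ''.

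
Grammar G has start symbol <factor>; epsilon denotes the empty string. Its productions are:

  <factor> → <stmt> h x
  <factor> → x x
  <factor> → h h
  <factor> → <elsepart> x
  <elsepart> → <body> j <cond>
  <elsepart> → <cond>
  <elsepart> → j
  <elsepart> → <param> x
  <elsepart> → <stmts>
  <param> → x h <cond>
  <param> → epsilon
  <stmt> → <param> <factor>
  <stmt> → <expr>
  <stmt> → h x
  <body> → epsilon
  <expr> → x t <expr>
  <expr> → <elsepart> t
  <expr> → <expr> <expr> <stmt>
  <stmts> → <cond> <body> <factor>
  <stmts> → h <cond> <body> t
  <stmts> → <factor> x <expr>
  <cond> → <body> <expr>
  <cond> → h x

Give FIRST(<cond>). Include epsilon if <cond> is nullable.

{ h, j, x }

From <cond> → <body> <expr>: <body> nullable, take FIRST(<body>) ∪ FIRST(<expr>) = { h, j, x }.
<cond> → h x contributes {h}.
Union: FIRST(<cond>) = { h, j, x }.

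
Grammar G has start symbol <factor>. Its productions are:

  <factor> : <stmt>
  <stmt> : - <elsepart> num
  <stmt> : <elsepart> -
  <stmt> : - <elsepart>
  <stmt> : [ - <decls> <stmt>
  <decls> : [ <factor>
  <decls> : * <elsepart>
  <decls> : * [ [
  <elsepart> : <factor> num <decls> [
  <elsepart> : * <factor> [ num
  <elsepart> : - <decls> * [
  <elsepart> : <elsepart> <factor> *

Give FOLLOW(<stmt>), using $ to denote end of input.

{ $, *, -, [, num }

In <factor> : <stmt>: <stmt> is at the end, add FOLLOW(<factor>) = { $, *, -, [, num }.
In <stmt> : [ - <decls> <stmt>: <stmt> is at the end, add FOLLOW(<stmt>) = { $, *, -, [, num }.
Union: FOLLOW(<stmt>) = { $, *, -, [, num }.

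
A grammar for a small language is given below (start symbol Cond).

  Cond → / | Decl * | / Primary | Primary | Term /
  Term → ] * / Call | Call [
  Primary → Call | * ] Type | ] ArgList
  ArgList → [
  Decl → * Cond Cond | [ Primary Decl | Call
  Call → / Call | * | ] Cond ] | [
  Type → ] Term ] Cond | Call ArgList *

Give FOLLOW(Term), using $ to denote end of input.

{ /, ] }

In Cond → Term /: add FIRST(/) = { / }.
In Type → ] Term ] Cond: add FIRST(] Cond) = { ] }.
Union: FOLLOW(Term) = { /, ] }.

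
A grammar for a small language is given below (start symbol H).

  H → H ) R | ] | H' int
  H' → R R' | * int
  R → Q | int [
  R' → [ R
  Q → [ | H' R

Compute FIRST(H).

{ *, [, ], int }

From H → H ) R: add FIRST(H) = { *, [, ], int }.
H → ] contributes {]}.
From H → H' int: add FIRST(H') = { *, [, int }.
Union: FIRST(H) = { *, [, ], int }.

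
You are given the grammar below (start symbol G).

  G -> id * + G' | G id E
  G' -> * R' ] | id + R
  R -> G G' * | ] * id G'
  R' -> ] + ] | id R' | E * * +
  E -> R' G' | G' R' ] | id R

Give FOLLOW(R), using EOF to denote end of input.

{ EOF, *, ], id }

In G' -> id + R: R is at the end, add FOLLOW(G') = { EOF, *, ], id }.
In E -> id R: R is at the end, add FOLLOW(E) = { EOF, *, id }.
Union: FOLLOW(R) = { EOF, *, ], id }.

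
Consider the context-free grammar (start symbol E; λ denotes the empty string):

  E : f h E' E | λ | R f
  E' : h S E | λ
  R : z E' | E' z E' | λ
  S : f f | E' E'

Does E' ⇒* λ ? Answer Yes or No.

E' has an λ-production, so E' ⇒ λ.

Yes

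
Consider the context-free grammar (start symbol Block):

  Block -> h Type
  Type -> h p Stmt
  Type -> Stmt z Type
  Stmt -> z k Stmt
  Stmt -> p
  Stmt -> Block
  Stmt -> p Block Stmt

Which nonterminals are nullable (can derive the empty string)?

No nonterminal has an empty production or an RHS whose symbols are all nullable.

{ } (none)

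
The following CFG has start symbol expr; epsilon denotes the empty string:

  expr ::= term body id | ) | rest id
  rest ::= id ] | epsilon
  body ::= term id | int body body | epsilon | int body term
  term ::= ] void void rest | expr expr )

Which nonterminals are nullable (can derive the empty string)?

{ body, rest }

Directly nullable (have an epsilon-production): rest, body.
No other nonterminal has a production whose RHS symbols are all nullable.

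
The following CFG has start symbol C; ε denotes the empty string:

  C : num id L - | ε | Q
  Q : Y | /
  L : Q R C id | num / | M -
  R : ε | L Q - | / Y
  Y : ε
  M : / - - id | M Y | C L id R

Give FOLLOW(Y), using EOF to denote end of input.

{ EOF, -, /, id, num }

In Q : Y: Y is at the end, add FOLLOW(Q) = { EOF, -, /, id, num }.
In R : / Y: Y is at the end, add FOLLOW(R) = { -, /, id, num }.
In M : M Y: Y is at the end, add FOLLOW(M) = { - }.
Union: FOLLOW(Y) = { EOF, -, /, id, num }.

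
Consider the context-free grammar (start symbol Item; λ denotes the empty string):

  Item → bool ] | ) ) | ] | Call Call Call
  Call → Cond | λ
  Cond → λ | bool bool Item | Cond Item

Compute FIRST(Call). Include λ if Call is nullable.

From Call → Cond: add FIRST(Cond) = { ), ], bool, λ } (including λ since Cond is nullable).
Call → λ contributes λ.
Union: FIRST(Call) = { ), ], bool, λ }.

{ ), ], bool, λ }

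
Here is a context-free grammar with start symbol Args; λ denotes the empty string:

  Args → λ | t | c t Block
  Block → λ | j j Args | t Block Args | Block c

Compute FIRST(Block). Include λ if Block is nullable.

Block → λ contributes λ.
Block → j j Args contributes {j}.
Block → t Block Args contributes {t}.
From Block → Block c: Block nullable, take FIRST(Block) ∪ {c} = { c, j, t }.
Union: FIRST(Block) = { c, j, t, λ }.

{ c, j, t, λ }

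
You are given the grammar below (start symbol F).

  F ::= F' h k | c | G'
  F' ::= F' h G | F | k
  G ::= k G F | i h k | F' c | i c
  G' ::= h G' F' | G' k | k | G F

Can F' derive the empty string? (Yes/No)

No

No nonterminal in this grammar is nullable.
No production of F' has an RHS whose symbols are all nullable, so F' is not nullable.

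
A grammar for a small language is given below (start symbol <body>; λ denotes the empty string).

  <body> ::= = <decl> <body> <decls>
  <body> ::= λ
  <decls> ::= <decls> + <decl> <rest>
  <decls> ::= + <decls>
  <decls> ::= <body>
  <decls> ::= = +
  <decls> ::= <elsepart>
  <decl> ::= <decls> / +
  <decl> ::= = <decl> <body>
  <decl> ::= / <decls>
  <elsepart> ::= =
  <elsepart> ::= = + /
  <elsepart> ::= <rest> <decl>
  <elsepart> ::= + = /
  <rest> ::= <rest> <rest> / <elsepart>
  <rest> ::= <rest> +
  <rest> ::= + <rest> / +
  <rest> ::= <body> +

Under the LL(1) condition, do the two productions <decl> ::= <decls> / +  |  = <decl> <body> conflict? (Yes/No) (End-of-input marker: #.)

Yes

FIRST(<decls> / +) = { +, /, = } and FIRST(= <decl> <body>) = { = }.
Both contain =, so the two alternatives are not disjoint — LL(1) conflict.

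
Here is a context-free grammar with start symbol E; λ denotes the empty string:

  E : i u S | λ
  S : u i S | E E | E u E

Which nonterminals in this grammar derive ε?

Directly nullable (have an λ-production): E.
S : E E with every symbol nullable, so S is nullable.

{ E, S }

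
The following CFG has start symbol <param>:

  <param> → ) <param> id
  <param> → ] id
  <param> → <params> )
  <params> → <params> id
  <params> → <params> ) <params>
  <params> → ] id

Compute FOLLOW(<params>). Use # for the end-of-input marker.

{ ), id }

In <param> → <params> ): add FIRST()) = { ) }.
In <params> → <params> id: add FIRST(id) = { id }.
In <params> → <params> ) <params>: add FIRST() <params>) = { ) }.
In <params> → <params> ) <params>: <params> is at the end, add FOLLOW(<params>) = { ), id }.
Union: FOLLOW(<params>) = { ), id }.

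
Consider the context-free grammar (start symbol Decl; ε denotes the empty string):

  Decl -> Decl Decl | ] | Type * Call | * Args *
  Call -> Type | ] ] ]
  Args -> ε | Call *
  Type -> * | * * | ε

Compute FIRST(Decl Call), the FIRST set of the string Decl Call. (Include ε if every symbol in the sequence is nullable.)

Add FIRST(Decl) = { *, ] }; Decl is not nullable, stop.

{ *, ] }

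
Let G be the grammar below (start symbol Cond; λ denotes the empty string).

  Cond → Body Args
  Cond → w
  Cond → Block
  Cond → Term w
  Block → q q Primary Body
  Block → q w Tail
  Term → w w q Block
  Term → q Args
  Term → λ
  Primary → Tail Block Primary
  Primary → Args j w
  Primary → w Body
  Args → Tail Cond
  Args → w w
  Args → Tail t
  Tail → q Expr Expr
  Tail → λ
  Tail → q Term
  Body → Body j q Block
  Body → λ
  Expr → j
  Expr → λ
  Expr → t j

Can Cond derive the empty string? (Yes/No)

Nullable nonterminals: Body, Expr, Tail, Term.
No production of Cond has an RHS whose symbols are all nullable, so Cond is not nullable.

No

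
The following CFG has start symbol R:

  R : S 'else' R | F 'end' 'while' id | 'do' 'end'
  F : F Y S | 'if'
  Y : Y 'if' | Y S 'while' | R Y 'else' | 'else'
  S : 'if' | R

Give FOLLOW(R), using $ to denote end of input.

R is the start symbol, so $ ∈ FOLLOW(R).
In R : S 'else' R: R is at the end, add FOLLOW(R) = { $, 'do', 'else', 'end', 'if', 'while' }.
In Y : R Y 'else': add FIRST(Y 'else') = { 'do', 'else', 'if' }.
In S : R: R is at the end, add FOLLOW(S) = { 'do', 'else', 'end', 'if', 'while' }.
Union: FOLLOW(R) = { $, 'do', 'else', 'end', 'if', 'while' }.

{ $, 'do', 'else', 'end', 'if', 'while' }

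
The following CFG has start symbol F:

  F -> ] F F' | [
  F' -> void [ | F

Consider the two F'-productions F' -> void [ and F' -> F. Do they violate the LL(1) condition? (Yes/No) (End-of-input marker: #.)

No

FIRST(void [) = { void } and FIRST(F) = { [, ] }.
The FIRST sets are disjoint and neither alternative is nullable — no conflict.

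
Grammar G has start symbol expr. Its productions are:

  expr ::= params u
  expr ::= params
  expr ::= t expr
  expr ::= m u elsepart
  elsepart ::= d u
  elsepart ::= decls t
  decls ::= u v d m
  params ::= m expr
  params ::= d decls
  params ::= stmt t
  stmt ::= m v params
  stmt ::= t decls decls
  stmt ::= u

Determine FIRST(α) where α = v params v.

{ v }

v is a terminal; add {v} and stop.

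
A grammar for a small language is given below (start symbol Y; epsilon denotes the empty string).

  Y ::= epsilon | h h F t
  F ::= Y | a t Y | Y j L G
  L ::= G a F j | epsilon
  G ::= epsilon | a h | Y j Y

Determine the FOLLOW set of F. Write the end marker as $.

In Y ::= h h F t: add FIRST(t) = { t }.
In L ::= G a F j: add FIRST(j) = { j }.
Union: FOLLOW(F) = { j, t }.

{ j, t }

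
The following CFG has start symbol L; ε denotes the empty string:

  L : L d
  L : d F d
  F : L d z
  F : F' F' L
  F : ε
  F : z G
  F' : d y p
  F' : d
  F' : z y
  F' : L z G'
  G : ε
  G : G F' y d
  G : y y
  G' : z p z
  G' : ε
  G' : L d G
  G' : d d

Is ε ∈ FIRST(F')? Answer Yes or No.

Nullable nonterminals: F, G, G'.
No production of F' has an RHS whose symbols are all nullable, so F' is not nullable.

No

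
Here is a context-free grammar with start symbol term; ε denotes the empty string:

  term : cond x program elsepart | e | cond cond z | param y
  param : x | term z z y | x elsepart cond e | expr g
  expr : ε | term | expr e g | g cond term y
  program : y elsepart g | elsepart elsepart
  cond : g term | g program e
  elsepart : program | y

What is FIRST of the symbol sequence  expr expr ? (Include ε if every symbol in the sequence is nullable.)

Add FIRST(expr)\{ε} = { e, g, x }; expr is nullable, continue.
Add FIRST(expr)\{ε} = { e, g, x }; expr is nullable, continue.
Every symbol is nullable, so include ε.

{ e, g, x, ε }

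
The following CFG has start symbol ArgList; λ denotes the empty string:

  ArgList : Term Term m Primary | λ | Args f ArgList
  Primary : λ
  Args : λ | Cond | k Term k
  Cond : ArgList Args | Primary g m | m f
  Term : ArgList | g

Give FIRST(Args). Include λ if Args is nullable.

{ f, g, k, m, λ }

Args : λ contributes λ.
From Args : Cond: add FIRST(Cond) = { f, g, k, m, λ } (including λ since Cond is nullable).
Args : k Term k contributes {k}.
Union: FIRST(Args) = { f, g, k, m, λ }.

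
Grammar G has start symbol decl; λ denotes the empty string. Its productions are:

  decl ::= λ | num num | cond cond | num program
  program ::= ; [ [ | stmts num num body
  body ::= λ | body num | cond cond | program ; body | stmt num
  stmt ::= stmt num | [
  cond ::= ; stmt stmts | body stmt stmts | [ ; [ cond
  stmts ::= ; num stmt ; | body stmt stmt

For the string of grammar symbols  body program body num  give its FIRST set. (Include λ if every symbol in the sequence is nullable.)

{ ;, [, num }

Add FIRST(body)\{λ} = { ;, [, num }; body is nullable, continue.
Add FIRST(program) = { ;, [, num }; program is not nullable, stop.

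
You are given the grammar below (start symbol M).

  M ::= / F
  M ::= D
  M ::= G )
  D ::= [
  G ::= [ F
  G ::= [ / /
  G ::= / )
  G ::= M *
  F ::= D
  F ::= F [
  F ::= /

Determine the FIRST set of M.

{ /, [ }

M ::= / F contributes {/}.
From M ::= D: add FIRST(D) = { [ }.
From M ::= G ): add FIRST(G) = { /, [ }.
Union: FIRST(M) = { /, [ }.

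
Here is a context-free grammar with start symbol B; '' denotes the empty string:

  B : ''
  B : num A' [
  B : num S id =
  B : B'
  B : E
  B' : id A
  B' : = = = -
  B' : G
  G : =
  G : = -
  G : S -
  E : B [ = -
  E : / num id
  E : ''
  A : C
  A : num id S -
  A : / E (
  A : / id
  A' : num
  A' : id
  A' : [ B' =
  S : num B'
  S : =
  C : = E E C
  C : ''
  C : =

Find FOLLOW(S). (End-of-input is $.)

{ -, id }

In B : num S id =: add FIRST(id =) = { id }.
In G : S -: add FIRST(-) = { - }.
In A : num id S -: add FIRST(-) = { - }.
Union: FOLLOW(S) = { -, id }.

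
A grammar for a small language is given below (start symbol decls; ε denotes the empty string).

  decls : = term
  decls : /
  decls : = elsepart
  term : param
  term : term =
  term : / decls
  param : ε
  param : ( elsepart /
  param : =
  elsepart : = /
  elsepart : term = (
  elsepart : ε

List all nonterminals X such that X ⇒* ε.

Directly nullable (have an ε-production): param, elsepart.
term : param with every symbol nullable, so term is nullable.
No other nonterminal has a production whose RHS symbols are all nullable.

{ elsepart, param, term }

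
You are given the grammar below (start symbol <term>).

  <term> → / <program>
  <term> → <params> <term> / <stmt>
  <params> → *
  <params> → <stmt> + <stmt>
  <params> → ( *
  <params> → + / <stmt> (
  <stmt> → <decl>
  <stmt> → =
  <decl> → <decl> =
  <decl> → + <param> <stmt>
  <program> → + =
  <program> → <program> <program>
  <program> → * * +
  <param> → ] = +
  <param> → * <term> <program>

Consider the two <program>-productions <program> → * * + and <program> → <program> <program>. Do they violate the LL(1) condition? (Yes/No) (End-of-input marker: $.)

Yes

FIRST(* * +) = { * } and FIRST(<program> <program>) = { *, + }.
Both contain *, so the two alternatives are not disjoint — LL(1) conflict.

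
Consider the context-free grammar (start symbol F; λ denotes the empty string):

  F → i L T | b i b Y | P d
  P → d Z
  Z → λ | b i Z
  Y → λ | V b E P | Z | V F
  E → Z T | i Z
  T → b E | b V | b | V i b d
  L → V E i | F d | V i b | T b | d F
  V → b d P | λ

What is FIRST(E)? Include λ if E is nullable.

{ b, i }

From E → Z T: Z nullable, take FIRST(Z) ∪ FIRST(T) = { b, i }.
E → i Z contributes {i}.
Union: FIRST(E) = { b, i }.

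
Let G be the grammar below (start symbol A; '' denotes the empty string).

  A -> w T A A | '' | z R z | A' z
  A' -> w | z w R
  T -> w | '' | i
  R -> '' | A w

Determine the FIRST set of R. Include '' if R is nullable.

{ w, z, '' }

R -> '' contributes ''.
From R -> A w: A nullable, take FIRST(A) ∪ {w} = { w, z }.
Union: FIRST(R) = { w, z, '' }.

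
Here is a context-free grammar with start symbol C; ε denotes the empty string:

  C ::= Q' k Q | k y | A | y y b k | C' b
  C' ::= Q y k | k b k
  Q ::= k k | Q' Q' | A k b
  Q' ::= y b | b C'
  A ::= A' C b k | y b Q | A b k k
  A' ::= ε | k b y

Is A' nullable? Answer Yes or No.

Yes

A' has an ε-production, so A' ⇒ ε.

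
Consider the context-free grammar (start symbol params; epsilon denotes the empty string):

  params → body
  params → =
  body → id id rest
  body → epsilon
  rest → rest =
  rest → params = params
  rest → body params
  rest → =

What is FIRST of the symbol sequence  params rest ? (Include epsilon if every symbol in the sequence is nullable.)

Add FIRST(params)\{epsilon} = { =, id }; params is nullable, continue.
Add FIRST(rest)\{epsilon} = { =, id }; rest is nullable, continue.
Every symbol is nullable, so include epsilon.

{ =, id, epsilon }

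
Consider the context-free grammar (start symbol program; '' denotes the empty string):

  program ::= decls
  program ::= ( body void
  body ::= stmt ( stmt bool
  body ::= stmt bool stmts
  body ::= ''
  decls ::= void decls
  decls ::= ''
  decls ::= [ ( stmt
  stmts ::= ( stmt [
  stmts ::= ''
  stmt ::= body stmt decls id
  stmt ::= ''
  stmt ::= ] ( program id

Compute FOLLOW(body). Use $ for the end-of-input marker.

{ (, [, ], bool, id, void }

In program ::= ( body void: add FIRST(void) = { void }.
In stmt ::= body stmt decls id: add FIRST(stmt decls id) = { (, [, ], bool, id, void }.
Union: FOLLOW(body) = { (, [, ], bool, id, void }.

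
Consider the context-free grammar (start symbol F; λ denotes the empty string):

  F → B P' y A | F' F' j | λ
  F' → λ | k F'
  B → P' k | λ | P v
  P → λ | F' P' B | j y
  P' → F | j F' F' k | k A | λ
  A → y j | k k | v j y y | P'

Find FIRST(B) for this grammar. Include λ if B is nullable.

{ j, k, v, y, λ }

From B → P' k: P' nullable, take FIRST(P') ∪ {k} = { j, k, v, y }.
B → λ contributes λ.
From B → P v: P nullable, take FIRST(P) ∪ {v} = { j, k, v, y }.
Union: FIRST(B) = { j, k, v, y, λ }.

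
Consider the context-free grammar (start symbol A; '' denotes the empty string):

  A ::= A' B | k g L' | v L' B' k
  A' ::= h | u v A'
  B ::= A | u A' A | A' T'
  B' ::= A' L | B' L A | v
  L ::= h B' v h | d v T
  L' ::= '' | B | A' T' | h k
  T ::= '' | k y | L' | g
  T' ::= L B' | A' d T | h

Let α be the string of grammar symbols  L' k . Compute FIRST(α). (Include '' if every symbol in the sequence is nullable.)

Add FIRST(L')\{''} = { h, k, u, v }; L' is nullable, continue.
k is a terminal; add {k} and stop.

{ h, k, u, v }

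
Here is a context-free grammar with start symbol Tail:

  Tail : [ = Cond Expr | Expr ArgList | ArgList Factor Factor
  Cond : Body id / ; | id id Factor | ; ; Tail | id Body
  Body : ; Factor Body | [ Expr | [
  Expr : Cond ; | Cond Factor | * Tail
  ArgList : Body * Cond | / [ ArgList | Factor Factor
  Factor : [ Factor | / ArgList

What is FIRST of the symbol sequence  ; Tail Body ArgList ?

{ ; }

; is a terminal; add {;} and stop.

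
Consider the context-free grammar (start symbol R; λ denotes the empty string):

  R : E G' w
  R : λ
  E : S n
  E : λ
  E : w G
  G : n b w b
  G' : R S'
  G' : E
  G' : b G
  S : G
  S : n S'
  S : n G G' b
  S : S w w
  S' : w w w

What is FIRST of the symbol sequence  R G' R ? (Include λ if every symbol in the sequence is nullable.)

Add FIRST(R)\{λ} = { b, n, w }; R is nullable, continue.
Add FIRST(G')\{λ} = { b, n, w }; G' is nullable, continue.
Add FIRST(R)\{λ} = { b, n, w }; R is nullable, continue.
Every symbol is nullable, so include λ.

{ b, n, w, λ }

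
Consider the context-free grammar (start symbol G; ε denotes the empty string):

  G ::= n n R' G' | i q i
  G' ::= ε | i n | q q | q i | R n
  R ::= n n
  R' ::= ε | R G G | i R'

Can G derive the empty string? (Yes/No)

Nullable nonterminals: G', R'.
No production of G has an RHS whose symbols are all nullable, so G is not nullable.

No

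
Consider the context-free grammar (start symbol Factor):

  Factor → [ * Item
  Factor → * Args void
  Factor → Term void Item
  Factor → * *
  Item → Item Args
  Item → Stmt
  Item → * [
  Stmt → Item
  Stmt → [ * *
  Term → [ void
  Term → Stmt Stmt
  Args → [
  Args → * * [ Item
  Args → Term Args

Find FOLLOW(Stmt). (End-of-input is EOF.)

In Item → Stmt: Stmt is at the end, add FOLLOW(Item) = { EOF, *, [, void }.
In Term → Stmt Stmt: add FIRST(Stmt) = { *, [ }.
In Term → Stmt Stmt: Stmt is at the end, add FOLLOW(Term) = { *, [, void }.
Union: FOLLOW(Stmt) = { EOF, *, [, void }.

{ EOF, *, [, void }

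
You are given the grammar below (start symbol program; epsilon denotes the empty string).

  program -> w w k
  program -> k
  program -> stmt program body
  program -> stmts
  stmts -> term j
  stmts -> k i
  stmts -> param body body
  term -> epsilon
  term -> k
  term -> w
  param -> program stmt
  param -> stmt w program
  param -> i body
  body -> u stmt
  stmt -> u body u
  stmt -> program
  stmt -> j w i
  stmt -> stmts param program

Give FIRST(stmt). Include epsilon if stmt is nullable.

{ i, j, k, u, w }

stmt -> u body u contributes {u}.
From stmt -> program: add FIRST(program) = { i, j, k, u, w }.
stmt -> j w i contributes {j}.
From stmt -> stmts param program: add FIRST(stmts) = { i, j, k, u, w }.
Union: FIRST(stmt) = { i, j, k, u, w }.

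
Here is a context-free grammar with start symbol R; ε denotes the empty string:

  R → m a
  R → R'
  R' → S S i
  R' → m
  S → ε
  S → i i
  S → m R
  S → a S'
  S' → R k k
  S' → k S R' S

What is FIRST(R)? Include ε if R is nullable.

{ a, i, m }

R → m a contributes {m}.
From R → R': add FIRST(R') = { a, i, m }.
Union: FIRST(R) = { a, i, m }.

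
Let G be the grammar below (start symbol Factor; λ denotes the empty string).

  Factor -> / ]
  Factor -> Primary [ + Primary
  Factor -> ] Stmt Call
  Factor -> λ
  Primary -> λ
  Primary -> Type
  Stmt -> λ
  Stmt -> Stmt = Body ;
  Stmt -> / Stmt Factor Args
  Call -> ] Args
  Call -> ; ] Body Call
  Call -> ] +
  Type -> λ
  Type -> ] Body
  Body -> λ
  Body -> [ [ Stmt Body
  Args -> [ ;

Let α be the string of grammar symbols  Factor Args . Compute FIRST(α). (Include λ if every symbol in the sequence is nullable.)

{ /, [, ] }

Add FIRST(Factor)\{λ} = { /, [, ] }; Factor is nullable, continue.
Add FIRST(Args) = { [ }; Args is not nullable, stop.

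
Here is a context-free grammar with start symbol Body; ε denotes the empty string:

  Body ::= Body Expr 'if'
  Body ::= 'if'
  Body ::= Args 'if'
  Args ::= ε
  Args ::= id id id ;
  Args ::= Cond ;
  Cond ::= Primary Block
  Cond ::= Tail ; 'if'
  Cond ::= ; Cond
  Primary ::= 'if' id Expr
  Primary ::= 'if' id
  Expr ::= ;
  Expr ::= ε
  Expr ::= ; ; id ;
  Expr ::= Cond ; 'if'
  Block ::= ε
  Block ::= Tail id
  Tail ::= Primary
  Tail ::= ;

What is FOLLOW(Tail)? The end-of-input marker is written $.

{ ;, id }

In Cond ::= Tail ; 'if': add FIRST(; 'if') = { ; }.
In Block ::= Tail id: add FIRST(id) = { id }.
Union: FOLLOW(Tail) = { ;, id }.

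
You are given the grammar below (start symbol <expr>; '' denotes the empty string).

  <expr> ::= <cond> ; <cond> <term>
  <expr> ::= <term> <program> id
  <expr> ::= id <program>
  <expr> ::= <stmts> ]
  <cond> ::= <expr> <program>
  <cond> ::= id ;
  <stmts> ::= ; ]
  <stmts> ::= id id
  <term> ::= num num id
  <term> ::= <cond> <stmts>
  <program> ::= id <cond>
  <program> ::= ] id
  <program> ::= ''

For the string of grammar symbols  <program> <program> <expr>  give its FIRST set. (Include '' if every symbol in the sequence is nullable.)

Add FIRST(<program>)\{''} = { ], id }; <program> is nullable, continue.
Add FIRST(<program>)\{''} = { ], id }; <program> is nullable, continue.
Add FIRST(<expr>) = { ;, id, num }; <expr> is not nullable, stop.

{ ;, ], id, num }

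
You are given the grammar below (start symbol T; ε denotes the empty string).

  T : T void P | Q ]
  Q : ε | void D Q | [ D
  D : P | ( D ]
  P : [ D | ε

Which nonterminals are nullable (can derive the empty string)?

{ D, P, Q }

Directly nullable (have an ε-production): Q, P.
D : P with every symbol nullable, so D is nullable.
No other nonterminal has a production whose RHS symbols are all nullable.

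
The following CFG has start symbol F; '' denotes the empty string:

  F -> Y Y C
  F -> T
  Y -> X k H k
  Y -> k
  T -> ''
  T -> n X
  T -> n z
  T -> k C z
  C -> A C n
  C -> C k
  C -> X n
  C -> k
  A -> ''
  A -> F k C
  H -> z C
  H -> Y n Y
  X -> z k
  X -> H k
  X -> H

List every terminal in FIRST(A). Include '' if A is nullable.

{ k, n, z, '' }

A -> '' contributes ''.
From A -> F k C: F nullable, take FIRST(F) ∪ {k} = { k, n, z }.
Union: FIRST(A) = { k, n, z, '' }.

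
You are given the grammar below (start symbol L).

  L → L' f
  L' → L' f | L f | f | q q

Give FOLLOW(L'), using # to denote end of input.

In L → L' f: add FIRST(f) = { f }.
In L' → L' f: add FIRST(f) = { f }.
Union: FOLLOW(L') = { f }.

{ f }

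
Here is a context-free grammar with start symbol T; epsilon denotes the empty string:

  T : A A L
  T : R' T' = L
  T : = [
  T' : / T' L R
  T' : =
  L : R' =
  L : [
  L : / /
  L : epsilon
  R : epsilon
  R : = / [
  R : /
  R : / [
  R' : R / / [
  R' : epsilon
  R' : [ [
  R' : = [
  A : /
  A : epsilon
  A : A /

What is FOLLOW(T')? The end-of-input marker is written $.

In T : R' T' = L: add FIRST(= L) = { = }.
In T' : / T' L R: add FIRST(L R)\{epsilon} = { /, =, [ }.
  Since L R is nullable, also add FOLLOW(T') = { /, =, [ }.
Union: FOLLOW(T') = { /, =, [ }.

{ /, =, [ }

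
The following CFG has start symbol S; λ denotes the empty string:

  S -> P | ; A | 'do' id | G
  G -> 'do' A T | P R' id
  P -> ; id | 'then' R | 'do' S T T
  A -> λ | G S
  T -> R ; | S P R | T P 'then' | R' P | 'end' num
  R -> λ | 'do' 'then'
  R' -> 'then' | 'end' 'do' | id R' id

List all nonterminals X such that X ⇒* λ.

Directly nullable (have an λ-production): A, R.
No other nonterminal has a production whose RHS symbols are all nullable.

{ A, R }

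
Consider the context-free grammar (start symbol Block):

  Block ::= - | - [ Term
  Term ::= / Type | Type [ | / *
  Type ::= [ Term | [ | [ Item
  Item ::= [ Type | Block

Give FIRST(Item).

{ -, [ }

Item ::= [ Type contributes {[}.
From Item ::= Block: add FIRST(Block) = { - }.
Union: FIRST(Item) = { -, [ }.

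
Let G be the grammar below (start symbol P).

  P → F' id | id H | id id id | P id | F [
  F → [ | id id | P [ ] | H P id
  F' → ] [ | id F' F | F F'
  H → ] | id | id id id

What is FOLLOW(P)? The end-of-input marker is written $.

P is the start symbol, so $ ∈ FOLLOW(P).
In P → P id: add FIRST(id) = { id }.
In F → P [ ]: add FIRST([ ]) = { [ }.
In F → H P id: add FIRST(id) = { id }.
Union: FOLLOW(P) = { $, [, id }.

{ $, [, id }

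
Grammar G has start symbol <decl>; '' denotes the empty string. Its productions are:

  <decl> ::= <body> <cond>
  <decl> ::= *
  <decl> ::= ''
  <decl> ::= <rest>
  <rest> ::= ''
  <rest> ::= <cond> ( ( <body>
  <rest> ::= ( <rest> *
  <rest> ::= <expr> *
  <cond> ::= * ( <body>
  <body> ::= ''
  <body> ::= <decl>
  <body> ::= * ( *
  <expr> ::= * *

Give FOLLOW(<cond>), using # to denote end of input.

In <decl> ::= <body> <cond>: <cond> is at the end, add FOLLOW(<decl>) = { #, (, * }.
In <rest> ::= <cond> ( ( <body>: add FIRST(( ( <body>) = { ( }.
Union: FOLLOW(<cond>) = { #, (, * }.

{ #, (, * }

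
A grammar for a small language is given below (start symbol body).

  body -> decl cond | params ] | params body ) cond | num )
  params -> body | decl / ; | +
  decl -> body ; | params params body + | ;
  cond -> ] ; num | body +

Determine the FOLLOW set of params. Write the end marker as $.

In body -> params ]: add FIRST(]) = { ] }.
In body -> params body ) cond: add FIRST(body ) cond) = { +, ;, num }.
In decl -> params params body +: add FIRST(params body +) = { +, ;, num }.
In decl -> params params body +: add FIRST(body +) = { +, ;, num }.
Union: FOLLOW(params) = { +, ;, ], num }.

{ +, ;, ], num }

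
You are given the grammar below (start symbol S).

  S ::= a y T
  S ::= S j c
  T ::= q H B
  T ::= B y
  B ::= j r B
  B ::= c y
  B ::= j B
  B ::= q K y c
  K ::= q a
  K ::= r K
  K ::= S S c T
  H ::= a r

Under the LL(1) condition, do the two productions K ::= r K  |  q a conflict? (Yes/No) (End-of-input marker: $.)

No

FIRST(r K) = { r } and FIRST(q a) = { q }.
The FIRST sets are disjoint and neither alternative is nullable — no conflict.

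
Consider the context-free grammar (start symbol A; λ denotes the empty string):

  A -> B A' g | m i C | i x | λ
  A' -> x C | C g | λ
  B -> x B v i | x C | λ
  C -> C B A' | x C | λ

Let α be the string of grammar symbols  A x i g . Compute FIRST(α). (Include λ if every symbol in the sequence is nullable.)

Add FIRST(A)\{λ} = { g, i, m, x }; A is nullable, continue.
x is a terminal; add {x} and stop.

{ g, i, m, x }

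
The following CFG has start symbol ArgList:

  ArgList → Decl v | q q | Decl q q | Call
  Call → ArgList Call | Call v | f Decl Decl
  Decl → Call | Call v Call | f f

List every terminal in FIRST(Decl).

From Decl → Call: add FIRST(Call) = { f, q }.
From Decl → Call v Call: add FIRST(Call) = { f, q }.
Decl → f f contributes {f}.
Union: FIRST(Decl) = { f, q }.

{ f, q }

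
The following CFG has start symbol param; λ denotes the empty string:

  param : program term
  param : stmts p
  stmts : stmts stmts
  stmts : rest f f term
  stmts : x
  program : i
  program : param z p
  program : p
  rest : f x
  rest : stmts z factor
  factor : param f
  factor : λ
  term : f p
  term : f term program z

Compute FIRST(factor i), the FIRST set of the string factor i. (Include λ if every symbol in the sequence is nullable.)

{ f, i, p, x }

Add FIRST(factor)\{λ} = { f, i, p, x }; factor is nullable, continue.
i is a terminal; add {i} and stop.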